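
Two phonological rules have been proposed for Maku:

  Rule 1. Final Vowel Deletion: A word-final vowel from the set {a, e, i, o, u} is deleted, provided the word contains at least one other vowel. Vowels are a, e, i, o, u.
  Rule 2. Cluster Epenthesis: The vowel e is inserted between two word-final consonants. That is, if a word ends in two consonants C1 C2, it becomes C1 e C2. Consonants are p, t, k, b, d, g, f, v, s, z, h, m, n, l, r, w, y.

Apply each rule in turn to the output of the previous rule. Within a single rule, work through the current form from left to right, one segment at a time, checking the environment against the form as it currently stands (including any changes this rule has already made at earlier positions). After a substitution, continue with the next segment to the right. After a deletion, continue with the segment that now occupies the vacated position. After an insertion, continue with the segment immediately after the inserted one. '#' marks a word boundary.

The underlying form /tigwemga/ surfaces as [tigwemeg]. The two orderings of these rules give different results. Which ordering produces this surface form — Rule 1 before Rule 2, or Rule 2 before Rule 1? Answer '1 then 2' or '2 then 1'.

1 then 2

Order 1 then 2:
  1 Final Vowel Deletion: [tigwemga] → [tigwemg]
  2 Cluster Epenthesis: [tigwemg] → [tigwemeg]
  result: [tigwemeg]
Order 2 then 1:
  2 Cluster Epenthesis: no change — [tigwemga]
  1 Final Vowel Deletion: [tigwemga] → [tigwemg]
  result: [tigwemg]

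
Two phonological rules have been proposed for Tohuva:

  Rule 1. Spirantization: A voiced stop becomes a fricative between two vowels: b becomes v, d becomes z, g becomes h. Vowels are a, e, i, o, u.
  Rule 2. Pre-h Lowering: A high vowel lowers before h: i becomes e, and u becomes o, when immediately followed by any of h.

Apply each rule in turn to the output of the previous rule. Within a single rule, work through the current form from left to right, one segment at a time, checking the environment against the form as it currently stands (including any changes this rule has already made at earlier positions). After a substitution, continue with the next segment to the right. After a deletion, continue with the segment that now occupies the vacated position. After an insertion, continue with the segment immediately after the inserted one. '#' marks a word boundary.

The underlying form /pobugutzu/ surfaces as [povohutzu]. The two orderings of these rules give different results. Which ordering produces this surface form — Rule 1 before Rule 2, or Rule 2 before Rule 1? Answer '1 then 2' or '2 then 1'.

Order 1 then 2:
  1 Spirantization: [pobugutzu] → [povuhutzu]
  2 Pre-h Lowering: [povuhutzu] → [povohutzu]
  result: [povohutzu]
Order 2 then 1:
  2 Pre-h Lowering: no change — [pobugutzu]
  1 Spirantization: [pobugutzu] → [povuhutzu]
  result: [povuhutzu]

1 then 2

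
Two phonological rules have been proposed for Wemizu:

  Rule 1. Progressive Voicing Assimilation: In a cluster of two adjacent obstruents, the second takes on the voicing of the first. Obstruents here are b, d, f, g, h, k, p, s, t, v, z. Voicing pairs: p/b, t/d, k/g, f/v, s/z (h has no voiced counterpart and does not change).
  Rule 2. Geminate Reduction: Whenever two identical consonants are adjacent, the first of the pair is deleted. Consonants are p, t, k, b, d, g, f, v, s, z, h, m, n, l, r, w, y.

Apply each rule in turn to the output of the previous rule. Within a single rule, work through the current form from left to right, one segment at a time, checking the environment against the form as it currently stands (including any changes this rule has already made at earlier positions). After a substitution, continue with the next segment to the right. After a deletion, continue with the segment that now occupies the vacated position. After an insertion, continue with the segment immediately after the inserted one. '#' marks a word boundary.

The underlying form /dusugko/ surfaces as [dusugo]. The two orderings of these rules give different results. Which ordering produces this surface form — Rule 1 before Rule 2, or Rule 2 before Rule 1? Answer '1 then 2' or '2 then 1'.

Order 1 then 2:
  1 Progressive Voicing Assimilation: [dusugko] → [dusuggo]
  2 Geminate Reduction: [dusuggo] → [dusugo]
  result: [dusugo]
Order 2 then 1:
  2 Geminate Reduction: no change — [dusugko]
  1 Progressive Voicing Assimilation: [dusugko] → [dusuggo]
  result: [dusuggo]

1 then 2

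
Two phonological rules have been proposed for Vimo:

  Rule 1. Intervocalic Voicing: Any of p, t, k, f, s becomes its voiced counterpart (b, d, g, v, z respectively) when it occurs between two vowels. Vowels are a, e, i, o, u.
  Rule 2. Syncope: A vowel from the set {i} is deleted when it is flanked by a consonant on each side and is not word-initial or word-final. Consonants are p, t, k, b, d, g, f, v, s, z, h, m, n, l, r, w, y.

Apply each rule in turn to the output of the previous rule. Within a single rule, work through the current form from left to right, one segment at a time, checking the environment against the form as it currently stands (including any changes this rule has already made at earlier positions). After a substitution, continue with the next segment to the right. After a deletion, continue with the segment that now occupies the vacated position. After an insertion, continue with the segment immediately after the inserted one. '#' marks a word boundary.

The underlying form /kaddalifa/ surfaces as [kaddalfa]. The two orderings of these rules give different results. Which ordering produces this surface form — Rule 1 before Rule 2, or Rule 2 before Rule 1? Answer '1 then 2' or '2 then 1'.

Order 1 then 2:
  1 Intervocalic Voicing: [kaddalifa] → [kaddaliva]
  2 Syncope: [kaddaliva] → [kaddalva]
  result: [kaddalva]
Order 2 then 1:
  2 Syncope: [kaddalifa] → [kaddalfa]
  1 Intervocalic Voicing: no change — [kaddalfa]
  result: [kaddalfa]

2 then 1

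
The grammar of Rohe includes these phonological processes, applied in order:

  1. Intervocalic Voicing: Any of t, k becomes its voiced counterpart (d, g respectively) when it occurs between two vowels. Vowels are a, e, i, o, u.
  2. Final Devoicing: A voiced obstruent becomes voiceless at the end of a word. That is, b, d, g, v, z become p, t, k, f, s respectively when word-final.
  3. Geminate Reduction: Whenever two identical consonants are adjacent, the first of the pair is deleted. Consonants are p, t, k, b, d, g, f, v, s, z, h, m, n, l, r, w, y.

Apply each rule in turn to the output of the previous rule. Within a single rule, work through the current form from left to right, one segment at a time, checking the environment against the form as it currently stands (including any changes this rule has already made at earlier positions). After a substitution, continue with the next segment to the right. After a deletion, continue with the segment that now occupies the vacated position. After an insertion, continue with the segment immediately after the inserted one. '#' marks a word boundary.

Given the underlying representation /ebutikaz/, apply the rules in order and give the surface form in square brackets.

[ebudigas]

1 Intervocalic Voicing: [ebutikaz] → [ebudigaz]
2 Final Devoicing: [ebudigaz] → [ebudigas]
3 Geminate Reduction: no change — [ebudigas]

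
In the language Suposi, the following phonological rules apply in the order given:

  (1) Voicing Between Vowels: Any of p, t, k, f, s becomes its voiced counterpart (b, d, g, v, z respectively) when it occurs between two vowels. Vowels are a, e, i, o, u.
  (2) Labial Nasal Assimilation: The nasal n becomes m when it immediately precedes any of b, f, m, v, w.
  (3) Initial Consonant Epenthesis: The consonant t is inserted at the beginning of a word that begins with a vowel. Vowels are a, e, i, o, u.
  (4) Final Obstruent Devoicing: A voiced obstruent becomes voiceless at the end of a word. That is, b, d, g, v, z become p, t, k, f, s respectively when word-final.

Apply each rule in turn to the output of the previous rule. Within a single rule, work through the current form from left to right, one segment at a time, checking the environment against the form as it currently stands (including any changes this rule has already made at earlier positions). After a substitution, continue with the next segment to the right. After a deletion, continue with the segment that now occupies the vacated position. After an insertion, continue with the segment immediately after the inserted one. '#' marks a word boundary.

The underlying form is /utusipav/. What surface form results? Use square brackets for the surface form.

(1) Voicing Between Vowels: [utusipav] → [uduzibav]
(2) Labial Nasal Assimilation: no change — [uduzibav]
(3) Initial Consonant Epenthesis: [uduzibav] → [tuduzibav]
(4) Final Obstruent Devoicing: [tuduzibav] → [tuduzibaf]

[tuduzibaf]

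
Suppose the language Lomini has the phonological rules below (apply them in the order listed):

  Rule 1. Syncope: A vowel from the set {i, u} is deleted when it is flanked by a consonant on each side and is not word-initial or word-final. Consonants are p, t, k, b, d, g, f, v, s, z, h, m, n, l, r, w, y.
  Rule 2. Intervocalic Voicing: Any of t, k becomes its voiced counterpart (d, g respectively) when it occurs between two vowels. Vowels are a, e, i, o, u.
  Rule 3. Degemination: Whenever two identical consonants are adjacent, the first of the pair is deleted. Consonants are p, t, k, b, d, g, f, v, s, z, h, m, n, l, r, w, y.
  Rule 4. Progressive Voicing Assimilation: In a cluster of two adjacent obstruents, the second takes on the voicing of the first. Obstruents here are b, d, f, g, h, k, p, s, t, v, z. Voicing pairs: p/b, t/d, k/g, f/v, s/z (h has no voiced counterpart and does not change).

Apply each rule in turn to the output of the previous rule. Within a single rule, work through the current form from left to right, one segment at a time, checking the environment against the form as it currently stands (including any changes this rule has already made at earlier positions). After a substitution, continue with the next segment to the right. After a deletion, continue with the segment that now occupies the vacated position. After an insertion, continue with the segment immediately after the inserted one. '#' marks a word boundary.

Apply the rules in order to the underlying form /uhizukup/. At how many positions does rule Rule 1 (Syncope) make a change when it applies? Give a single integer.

Rule 1 Syncope: [uhizukup] → [uhzkp]
Rule 2 Intervocalic Voicing: no change — [uhzkp]
Rule 3 Degemination: no change — [uhzkp]
Rule 4 Progressive Voicing Assimilation: [uhzkp] → [uhskp]
Rule Rule 1 changed 3 position(s).

3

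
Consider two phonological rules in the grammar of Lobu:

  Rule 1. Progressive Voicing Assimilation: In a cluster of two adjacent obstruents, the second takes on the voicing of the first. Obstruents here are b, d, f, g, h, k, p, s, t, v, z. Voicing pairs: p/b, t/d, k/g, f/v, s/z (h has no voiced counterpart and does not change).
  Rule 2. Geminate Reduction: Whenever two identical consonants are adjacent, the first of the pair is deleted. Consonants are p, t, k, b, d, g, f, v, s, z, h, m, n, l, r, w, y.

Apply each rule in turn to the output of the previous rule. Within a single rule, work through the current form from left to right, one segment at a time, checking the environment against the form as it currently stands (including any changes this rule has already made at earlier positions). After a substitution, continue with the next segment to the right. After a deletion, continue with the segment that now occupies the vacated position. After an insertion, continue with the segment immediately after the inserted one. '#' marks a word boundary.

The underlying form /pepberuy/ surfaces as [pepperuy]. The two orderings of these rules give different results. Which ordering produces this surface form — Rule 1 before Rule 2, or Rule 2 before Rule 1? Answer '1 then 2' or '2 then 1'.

2 then 1

Order 1 then 2:
  1 Progressive Voicing Assimilation: [pepberuy] → [pepperuy]
  2 Geminate Reduction: [pepperuy] → [peperuy]
  result: [peperuy]
Order 2 then 1:
  2 Geminate Reduction: no change — [pepberuy]
  1 Progressive Voicing Assimilation: [pepberuy] → [pepperuy]
  result: [pepperuy]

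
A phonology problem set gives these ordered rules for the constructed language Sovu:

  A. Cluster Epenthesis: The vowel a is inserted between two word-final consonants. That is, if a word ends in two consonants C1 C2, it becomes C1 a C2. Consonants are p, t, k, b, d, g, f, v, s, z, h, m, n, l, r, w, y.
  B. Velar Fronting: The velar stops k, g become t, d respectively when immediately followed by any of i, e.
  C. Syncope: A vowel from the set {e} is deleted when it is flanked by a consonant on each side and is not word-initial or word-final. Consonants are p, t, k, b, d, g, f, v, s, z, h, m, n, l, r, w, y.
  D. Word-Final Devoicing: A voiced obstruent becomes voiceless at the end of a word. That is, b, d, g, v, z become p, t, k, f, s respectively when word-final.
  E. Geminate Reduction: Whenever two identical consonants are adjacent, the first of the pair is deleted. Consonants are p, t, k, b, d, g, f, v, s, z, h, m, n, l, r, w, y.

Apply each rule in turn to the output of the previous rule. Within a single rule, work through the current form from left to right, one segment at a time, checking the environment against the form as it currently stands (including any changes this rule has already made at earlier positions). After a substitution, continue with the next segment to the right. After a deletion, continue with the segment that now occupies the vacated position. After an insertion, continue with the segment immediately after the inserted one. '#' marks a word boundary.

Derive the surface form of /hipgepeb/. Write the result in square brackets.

[hipdp]

A Cluster Epenthesis: no change — [hipgepeb]
B Velar Fronting: [hipgepeb] → [hipdepeb]
C Syncope: [hipdepeb] → [hipdpb]
D Word-Final Devoicing: [hipdpb] → [hipdpp]
E Geminate Reduction: [hipdpp] → [hipdp]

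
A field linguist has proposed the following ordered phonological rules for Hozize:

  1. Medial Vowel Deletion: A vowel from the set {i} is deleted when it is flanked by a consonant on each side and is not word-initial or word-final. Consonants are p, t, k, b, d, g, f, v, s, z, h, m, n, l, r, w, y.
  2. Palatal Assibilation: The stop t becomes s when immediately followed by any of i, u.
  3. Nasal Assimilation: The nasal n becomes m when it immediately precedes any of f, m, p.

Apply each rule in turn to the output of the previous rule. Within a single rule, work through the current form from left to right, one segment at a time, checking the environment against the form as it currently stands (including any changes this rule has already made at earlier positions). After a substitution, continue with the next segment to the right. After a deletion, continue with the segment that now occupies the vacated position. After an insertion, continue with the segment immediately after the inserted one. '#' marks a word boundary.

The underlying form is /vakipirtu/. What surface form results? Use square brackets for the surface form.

1 Medial Vowel Deletion: [vakipirtu] → [vakprtu]
2 Palatal Assibilation: [vakprtu] → [vakprsu]
3 Nasal Assimilation: no change — [vakprsu]

[vakprsu]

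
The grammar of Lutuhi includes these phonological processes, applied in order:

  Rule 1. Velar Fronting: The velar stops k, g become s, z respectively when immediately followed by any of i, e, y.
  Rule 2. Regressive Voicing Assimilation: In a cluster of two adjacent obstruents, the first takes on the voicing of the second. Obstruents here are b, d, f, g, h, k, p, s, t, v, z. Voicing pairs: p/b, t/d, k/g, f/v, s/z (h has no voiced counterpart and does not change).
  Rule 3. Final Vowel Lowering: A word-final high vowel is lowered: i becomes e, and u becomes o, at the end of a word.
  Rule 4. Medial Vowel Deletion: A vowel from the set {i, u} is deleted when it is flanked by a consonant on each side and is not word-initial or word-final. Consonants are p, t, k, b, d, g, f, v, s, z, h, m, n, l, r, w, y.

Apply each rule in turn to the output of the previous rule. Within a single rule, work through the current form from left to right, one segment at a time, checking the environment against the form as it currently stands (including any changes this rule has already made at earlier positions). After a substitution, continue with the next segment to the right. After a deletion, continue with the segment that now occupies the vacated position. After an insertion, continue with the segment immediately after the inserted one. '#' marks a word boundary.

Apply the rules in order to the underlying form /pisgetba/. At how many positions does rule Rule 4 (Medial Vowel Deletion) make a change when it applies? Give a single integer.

1

Rule 1 Velar Fronting: [pisgetba] → [piszetba]
Rule 2 Regressive Voicing Assimilation: [piszetba] → [pizzedba]
Rule 3 Final Vowel Lowering: no change — [pizzedba]
Rule 4 Medial Vowel Deletion: [pizzedba] → [pzzedba]
Rule Rule 4 changed 1 position(s).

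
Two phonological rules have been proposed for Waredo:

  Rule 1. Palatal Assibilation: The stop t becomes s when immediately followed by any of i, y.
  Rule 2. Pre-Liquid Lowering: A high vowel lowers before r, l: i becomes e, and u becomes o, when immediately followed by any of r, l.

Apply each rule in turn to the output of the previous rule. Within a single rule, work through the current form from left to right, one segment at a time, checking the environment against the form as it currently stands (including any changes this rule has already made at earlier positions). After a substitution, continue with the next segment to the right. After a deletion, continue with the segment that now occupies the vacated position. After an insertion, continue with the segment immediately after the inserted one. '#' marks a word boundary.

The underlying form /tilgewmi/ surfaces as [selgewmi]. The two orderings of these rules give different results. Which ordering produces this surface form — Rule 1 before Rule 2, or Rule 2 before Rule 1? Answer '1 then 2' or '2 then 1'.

Order 1 then 2:
  1 Palatal Assibilation: [tilgewmi] → [silgewmi]
  2 Pre-Liquid Lowering: [silgewmi] → [selgewmi]
  result: [selgewmi]
Order 2 then 1:
  2 Pre-Liquid Lowering: [tilgewmi] → [telgewmi]
  1 Palatal Assibilation: no change — [telgewmi]
  result: [telgewmi]

1 then 2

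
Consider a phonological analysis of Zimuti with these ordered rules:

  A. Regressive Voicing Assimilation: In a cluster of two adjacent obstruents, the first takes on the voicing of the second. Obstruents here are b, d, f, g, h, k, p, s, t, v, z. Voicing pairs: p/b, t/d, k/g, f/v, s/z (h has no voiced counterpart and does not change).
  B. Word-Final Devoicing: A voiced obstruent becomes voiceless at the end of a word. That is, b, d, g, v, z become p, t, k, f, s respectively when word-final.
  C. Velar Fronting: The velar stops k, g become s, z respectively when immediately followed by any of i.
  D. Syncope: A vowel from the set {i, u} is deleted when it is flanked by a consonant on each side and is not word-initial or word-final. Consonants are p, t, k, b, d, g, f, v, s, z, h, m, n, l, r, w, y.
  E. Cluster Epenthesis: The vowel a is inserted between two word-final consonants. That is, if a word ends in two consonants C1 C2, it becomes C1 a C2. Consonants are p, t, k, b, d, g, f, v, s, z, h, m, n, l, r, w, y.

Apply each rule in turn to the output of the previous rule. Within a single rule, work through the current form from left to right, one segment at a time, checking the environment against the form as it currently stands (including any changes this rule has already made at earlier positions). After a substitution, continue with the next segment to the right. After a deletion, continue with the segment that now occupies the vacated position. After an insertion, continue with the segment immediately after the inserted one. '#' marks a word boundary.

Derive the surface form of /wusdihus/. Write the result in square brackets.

[wzdhas]

A Regressive Voicing Assimilation: [wusdihus] → [wuzdihus]
B Word-Final Devoicing: no change — [wuzdihus]
C Velar Fronting: no change — [wuzdihus]
D Syncope: [wuzdihus] → [wzdhs]
E Cluster Epenthesis: [wzdhs] → [wzdhas]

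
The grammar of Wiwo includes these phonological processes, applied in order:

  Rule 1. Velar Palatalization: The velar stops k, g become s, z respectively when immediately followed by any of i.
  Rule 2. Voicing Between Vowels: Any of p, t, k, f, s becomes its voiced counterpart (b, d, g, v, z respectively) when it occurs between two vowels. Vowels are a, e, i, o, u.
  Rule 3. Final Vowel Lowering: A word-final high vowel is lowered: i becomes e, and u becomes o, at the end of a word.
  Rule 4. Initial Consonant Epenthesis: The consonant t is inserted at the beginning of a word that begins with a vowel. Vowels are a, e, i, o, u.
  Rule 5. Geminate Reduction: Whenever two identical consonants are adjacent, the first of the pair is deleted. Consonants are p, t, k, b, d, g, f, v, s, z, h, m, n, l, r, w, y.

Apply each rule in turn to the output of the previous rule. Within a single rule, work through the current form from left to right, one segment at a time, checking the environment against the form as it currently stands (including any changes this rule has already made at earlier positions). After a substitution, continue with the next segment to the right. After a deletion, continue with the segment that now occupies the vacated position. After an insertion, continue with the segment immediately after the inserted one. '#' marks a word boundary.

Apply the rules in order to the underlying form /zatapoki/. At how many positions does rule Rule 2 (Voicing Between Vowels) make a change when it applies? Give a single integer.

3

Rule 1 Velar Palatalization: [zatapoki] → [zataposi]
Rule 2 Voicing Between Vowels: [zataposi] → [zadabozi]
Rule 3 Final Vowel Lowering: [zadabozi] → [zadaboze]
Rule 4 Initial Consonant Epenthesis: no change — [zadaboze]
Rule 5 Geminate Reduction: no change — [zadaboze]
Rule Rule 2 changed 3 position(s).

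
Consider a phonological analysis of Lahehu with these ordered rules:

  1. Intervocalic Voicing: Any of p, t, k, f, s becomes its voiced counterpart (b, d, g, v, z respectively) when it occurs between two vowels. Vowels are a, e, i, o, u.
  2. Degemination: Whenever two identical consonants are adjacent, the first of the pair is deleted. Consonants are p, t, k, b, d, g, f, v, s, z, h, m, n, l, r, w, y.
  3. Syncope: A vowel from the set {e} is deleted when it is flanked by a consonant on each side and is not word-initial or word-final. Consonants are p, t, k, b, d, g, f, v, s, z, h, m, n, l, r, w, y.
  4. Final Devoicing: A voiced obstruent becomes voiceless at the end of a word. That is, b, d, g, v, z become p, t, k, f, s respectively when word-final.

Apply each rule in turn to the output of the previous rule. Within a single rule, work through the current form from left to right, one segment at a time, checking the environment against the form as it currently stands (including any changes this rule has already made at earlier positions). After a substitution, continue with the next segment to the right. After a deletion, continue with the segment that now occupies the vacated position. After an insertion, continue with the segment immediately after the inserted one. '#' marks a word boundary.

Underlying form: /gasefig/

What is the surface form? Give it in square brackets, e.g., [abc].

[gazvik]

1 Intervocalic Voicing: [gasefig] → [gazevig]
2 Degemination: no change — [gazevig]
3 Syncope: [gazevig] → [gazvig]
4 Final Devoicing: [gazvig] → [gazvik]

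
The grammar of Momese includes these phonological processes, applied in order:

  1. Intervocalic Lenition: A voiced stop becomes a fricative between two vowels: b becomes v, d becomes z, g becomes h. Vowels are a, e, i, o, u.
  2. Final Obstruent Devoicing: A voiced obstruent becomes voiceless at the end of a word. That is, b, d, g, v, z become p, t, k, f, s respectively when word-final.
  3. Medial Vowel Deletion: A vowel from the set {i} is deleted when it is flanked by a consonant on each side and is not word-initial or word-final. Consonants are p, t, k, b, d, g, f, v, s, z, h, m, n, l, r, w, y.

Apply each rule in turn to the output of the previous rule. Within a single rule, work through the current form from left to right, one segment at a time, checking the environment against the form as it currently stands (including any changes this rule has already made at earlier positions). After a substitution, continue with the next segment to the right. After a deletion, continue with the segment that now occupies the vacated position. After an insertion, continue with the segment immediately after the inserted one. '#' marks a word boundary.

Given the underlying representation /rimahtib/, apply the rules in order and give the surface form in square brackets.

[rmahtp]

1 Intervocalic Lenition: no change — [rimahtib]
2 Final Obstruent Devoicing: [rimahtib] → [rimahtip]
3 Medial Vowel Deletion: [rimahtip] → [rmahtp]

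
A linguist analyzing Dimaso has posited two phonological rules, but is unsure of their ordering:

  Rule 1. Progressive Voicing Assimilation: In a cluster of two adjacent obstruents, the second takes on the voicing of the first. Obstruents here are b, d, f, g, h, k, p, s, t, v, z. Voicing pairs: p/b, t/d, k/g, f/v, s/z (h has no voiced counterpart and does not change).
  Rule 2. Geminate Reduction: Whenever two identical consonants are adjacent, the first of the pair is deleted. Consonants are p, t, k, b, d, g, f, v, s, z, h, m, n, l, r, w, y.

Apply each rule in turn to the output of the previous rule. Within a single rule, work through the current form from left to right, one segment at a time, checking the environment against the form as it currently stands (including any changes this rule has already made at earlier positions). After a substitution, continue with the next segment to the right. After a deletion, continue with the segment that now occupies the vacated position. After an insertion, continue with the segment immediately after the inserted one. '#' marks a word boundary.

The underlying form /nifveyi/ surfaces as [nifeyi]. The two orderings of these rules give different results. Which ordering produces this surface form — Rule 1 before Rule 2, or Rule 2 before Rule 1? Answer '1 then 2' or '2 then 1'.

Order 1 then 2:
  1 Progressive Voicing Assimilation: [nifveyi] → [niffeyi]
  2 Geminate Reduction: [niffeyi] → [nifeyi]
  result: [nifeyi]
Order 2 then 1:
  2 Geminate Reduction: no change — [nifveyi]
  1 Progressive Voicing Assimilation: [nifveyi] → [niffeyi]
  result: [niffeyi]

1 then 2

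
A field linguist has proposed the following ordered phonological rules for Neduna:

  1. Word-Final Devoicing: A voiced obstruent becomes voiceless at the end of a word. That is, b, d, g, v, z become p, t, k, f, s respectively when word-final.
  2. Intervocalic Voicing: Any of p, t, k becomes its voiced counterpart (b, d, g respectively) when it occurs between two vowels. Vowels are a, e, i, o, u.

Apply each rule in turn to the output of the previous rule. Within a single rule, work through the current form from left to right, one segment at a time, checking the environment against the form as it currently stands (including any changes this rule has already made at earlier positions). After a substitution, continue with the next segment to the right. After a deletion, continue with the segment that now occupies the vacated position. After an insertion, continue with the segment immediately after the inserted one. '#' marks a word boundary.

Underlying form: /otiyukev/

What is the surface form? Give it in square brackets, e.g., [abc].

1 Word-Final Devoicing: [otiyukev] → [otiyukef]
2 Intervocalic Voicing: [otiyukef] → [odiyugef]

[odiyugef]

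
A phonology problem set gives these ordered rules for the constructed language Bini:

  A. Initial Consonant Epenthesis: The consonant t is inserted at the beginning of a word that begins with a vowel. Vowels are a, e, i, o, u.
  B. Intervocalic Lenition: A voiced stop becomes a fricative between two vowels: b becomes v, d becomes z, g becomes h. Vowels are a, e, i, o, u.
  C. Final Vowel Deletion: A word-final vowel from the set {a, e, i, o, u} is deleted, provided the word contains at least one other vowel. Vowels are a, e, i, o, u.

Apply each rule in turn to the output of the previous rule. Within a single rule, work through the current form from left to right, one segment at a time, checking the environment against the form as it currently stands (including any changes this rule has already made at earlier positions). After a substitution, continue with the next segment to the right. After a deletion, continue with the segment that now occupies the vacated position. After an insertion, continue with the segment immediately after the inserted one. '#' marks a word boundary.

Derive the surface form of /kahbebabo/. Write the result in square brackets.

A Initial Consonant Epenthesis: no change — [kahbebabo]
B Intervocalic Lenition: [kahbebabo] → [kahbevavo]
C Final Vowel Deletion: [kahbevavo] → [kahbevav]

[kahbevav]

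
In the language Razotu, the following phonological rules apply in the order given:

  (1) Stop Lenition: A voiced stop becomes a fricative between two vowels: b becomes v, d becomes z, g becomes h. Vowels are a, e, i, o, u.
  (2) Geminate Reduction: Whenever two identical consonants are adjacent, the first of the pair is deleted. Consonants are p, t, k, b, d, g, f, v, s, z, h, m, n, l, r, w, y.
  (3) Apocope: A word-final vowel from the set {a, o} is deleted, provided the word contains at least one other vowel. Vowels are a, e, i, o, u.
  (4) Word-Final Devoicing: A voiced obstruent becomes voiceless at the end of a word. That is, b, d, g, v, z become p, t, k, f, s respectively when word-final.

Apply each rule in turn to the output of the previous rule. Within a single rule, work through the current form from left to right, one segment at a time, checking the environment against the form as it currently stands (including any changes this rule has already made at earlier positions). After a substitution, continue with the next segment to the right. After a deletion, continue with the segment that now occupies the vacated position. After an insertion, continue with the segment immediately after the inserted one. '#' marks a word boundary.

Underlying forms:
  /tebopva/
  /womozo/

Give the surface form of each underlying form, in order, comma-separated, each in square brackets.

[tevopf], [womos]

/tebopva/:
  (1) Stop Lenition: [tebopva] → [tevopva]
  (2) Geminate Reduction: no change — [tevopva]
  (3) Apocope: [tevopva] → [tevopv]
  (4) Word-Final Devoicing: [tevopv] → [tevopf]
/womozo/:
  (1) Stop Lenition: no change — [womozo]
  (2) Geminate Reduction: no change — [womozo]
  (3) Apocope: [womozo] → [womoz]
  (4) Word-Final Devoicing: [womoz] → [womos]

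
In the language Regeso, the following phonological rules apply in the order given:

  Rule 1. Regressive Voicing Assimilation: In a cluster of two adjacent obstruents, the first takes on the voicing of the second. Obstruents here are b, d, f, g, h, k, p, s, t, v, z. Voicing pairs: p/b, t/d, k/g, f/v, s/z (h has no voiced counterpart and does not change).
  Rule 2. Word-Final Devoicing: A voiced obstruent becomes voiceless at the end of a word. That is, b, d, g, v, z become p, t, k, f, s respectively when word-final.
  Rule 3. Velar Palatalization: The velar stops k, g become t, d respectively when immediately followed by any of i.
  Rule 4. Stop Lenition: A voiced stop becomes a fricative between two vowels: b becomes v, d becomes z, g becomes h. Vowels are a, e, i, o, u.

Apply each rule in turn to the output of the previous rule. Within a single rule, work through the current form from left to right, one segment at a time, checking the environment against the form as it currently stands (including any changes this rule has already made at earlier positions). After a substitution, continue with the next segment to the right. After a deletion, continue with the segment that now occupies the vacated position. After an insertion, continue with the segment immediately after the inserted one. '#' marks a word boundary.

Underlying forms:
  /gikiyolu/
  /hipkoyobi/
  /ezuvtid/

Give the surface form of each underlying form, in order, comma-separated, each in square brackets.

/gikiyolu/:
  Rule 1 Regressive Voicing Assimilation: no change — [gikiyolu]
  Rule 2 Word-Final Devoicing: no change — [gikiyolu]
  Rule 3 Velar Palatalization: [gikiyolu] → [ditiyolu]
  Rule 4 Stop Lenition: no change — [ditiyolu]
/hipkoyobi/:
  Rule 1 Regressive Voicing Assimilation: no change — [hipkoyobi]
  Rule 2 Word-Final Devoicing: no change — [hipkoyobi]
  Rule 3 Velar Palatalization: no change — [hipkoyobi]
  Rule 4 Stop Lenition: [hipkoyobi] → [hipkoyovi]
/ezuvtid/:
  Rule 1 Regressive Voicing Assimilation: [ezuvtid] → [ezuftid]
  Rule 2 Word-Final Devoicing: [ezuftid] → [ezuftit]
  Rule 3 Velar Palatalization: no change — [ezuftit]
  Rule 4 Stop Lenition: no change — [ezuftit]

[ditiyolu], [hipkoyovi], [ezuftit]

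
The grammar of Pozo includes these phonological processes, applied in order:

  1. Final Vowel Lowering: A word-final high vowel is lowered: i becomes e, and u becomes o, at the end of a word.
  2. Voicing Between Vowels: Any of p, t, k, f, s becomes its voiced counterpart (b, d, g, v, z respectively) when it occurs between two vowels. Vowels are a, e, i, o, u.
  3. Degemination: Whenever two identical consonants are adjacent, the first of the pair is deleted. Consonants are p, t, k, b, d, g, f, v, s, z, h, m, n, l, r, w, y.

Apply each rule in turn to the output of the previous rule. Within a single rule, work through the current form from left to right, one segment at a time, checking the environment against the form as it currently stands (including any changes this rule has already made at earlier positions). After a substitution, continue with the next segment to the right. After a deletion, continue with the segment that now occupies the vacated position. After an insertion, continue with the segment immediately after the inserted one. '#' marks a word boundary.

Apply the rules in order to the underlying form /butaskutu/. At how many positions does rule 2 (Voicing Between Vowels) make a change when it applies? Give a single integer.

1 Final Vowel Lowering: [butaskutu] → [butaskuto]
2 Voicing Between Vowels: [butaskuto] → [budaskudo]
3 Degemination: no change — [budaskudo]
Rule 2 changed 2 position(s).

2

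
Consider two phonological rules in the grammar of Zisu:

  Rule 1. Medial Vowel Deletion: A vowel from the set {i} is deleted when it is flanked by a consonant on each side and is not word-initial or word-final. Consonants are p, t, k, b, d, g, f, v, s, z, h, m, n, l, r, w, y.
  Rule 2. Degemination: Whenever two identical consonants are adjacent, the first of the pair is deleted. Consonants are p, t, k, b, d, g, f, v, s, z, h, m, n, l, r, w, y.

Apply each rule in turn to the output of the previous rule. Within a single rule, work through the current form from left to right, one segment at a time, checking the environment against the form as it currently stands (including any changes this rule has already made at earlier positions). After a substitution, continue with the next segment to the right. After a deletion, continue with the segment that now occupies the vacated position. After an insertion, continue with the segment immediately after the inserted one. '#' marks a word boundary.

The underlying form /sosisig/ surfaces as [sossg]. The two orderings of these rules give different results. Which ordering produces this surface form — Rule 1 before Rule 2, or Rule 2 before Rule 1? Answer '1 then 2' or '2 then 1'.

2 then 1

Order 1 then 2:
  1 Medial Vowel Deletion: [sosisig] → [sossg]
  2 Degemination: [sossg] → [sosg]
  result: [sosg]
Order 2 then 1:
  2 Degemination: no change — [sosisig]
  1 Medial Vowel Deletion: [sosisig] → [sossg]
  result: [sossg]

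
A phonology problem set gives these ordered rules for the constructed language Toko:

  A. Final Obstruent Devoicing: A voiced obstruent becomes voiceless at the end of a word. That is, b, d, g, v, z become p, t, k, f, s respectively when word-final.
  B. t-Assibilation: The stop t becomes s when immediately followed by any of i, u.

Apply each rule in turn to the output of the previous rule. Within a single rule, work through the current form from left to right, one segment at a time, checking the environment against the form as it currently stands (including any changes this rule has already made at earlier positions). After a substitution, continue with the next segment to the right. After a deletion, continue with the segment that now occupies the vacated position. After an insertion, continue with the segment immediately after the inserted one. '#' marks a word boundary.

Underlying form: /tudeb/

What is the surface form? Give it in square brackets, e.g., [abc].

[sudep]

A Final Obstruent Devoicing: [tudeb] → [tudep]
B t-Assibilation: [tudep] → [sudep]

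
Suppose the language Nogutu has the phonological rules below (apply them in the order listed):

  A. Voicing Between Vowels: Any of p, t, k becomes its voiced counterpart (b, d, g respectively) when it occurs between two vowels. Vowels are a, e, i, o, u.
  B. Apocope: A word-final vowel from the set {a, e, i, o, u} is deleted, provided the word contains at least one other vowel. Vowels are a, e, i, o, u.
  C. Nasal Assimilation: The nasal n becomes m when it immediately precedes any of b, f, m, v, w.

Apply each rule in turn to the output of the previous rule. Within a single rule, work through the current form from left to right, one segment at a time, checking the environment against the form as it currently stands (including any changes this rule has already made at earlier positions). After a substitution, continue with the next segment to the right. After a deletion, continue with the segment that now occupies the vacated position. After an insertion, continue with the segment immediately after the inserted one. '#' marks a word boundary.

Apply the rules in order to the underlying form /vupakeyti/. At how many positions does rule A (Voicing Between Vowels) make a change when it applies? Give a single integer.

2

A Voicing Between Vowels: [vupakeyti] → [vubageyti]
B Apocope: [vubageyti] → [vubageyt]
C Nasal Assimilation: no change — [vubageyt]
Rule A changed 2 position(s).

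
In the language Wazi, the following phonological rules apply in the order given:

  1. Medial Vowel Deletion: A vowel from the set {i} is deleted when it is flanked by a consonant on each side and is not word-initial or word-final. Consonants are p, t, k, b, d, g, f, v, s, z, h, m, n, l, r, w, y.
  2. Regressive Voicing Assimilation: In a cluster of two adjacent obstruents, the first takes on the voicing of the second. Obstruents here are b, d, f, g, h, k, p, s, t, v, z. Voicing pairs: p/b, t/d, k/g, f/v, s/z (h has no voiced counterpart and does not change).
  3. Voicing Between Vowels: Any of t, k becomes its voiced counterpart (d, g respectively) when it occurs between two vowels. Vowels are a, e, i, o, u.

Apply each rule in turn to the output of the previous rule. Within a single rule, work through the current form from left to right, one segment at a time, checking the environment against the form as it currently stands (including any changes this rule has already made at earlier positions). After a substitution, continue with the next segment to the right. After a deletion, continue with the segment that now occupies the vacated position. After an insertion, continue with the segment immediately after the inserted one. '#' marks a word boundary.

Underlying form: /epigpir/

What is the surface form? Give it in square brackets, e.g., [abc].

[ebkpr]

1 Medial Vowel Deletion: [epigpir] → [epgpr]
2 Regressive Voicing Assimilation: [epgpr] → [ebkpr]
3 Voicing Between Vowels: no change — [ebkpr]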